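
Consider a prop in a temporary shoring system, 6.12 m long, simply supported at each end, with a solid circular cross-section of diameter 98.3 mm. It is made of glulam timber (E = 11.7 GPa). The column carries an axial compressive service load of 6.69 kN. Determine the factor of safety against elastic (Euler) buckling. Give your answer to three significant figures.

I = πd⁴/64 = π×98.3⁴/64 = 4.583×10^6 mm⁴
I = 4.583×10^6 mm⁴ = 4.583×10^-6 m⁴
Effective length L_e = K·L = 1 × 6.12 = 6.120 m
P_cr = π²EI / L_e² = π² × 11.7×10⁹ × 4.583×10^-6 / 6.120² = 1.413×10^4 N
Factor of safety n = P_cr / P = 14.131 / 6.69 = 2.11

n ≈ 2.11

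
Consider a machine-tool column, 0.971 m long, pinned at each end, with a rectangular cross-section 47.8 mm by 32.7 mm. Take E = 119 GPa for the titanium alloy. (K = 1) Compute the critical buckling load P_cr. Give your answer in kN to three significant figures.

Buckling occurs about the weak axis: I_min = h·b³/12 with b = 32.7 mm (the shorter side).
I_min = 47.8×32.7³/12 = 1.393×10^5 mm⁴
I = 1.393×10^5 mm⁴ = 1.393×10^-7 m⁴
Effective length L_e = K·L = 1 × 0.971 = 0.9710 m
P_cr = π²EI / L_e² = π² × 119×10⁹ × 1.393×10^-7 / 0.9710² = 1.735×10^5 N

P_cr ≈ 173 kN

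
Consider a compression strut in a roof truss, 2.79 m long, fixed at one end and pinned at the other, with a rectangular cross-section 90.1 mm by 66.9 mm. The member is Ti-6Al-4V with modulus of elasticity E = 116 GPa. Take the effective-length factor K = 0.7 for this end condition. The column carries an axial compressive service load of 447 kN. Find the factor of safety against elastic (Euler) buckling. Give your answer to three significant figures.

n ≈ 1.51

Buckling occurs about the weak axis: I_min = h·b³/12 with b = 66.9 mm (the shorter side).
I_min = 90.1×66.9³/12 = 2.248×10^6 mm⁴
I = 2.248×10^6 mm⁴ = 2.248×10^-6 m⁴
Effective length L_e = K·L = 0.7 × 2.79 = 1.953 m
P_cr = π²EI / L_e² = π² × 116×10⁹ × 2.248×10^-6 / 1.953² = 6.748×10^5 N
Factor of safety n = P_cr / P = 674.80 / 447 = 1.51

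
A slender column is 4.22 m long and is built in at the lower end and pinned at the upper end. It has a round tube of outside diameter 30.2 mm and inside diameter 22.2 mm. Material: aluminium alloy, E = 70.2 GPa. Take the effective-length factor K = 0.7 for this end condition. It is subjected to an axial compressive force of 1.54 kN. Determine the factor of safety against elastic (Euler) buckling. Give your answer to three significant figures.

n ≈ 1.49

d_o = 30.2 mm, d_i = 22.2 mm
I = π(d_o⁴ − d_i⁴)/64 = π(30.2⁴ − 22.20⁴)/64 = 2.891×10^4 mm⁴
I = 2.891×10^4 mm⁴ = 2.891×10^-8 m⁴
Effective length L_e = K·L = 0.7 × 4.22 = 2.954 m
P_cr = π²EI / L_e² = π² × 70.2×10⁹ × 2.891×10^-8 / 2.954² = 2.295×10^3 N
Factor of safety n = P_cr / P = 2.2953 / 1.54 = 1.49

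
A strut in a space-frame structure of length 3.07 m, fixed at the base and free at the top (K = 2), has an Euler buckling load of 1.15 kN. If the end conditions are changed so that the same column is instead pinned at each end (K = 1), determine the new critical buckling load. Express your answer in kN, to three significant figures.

P_cr ∝ 1/K², so P_cr,new = P_cr,old × (K_old/K_new)² = 1.15 × (2/1)²
= 1.15 × 4.000 = 4.60 kN

P_cr ≈ 4.60 kN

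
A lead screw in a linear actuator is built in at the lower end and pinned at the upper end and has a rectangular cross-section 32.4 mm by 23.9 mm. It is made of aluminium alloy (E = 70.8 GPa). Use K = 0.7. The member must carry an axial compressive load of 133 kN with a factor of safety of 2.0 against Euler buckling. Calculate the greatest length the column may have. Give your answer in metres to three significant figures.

Buckling occurs about the weak axis: I_min = h·b³/12 with b = 23.9 mm (the shorter side).
I_min = 32.4×23.9³/12 = 3.686×10^4 mm⁴
I = 3.686×10^-8 m⁴
Required critical load P_cr = n·P = 2.0 × 133 = 266.0 kN = 2.660×10^5 N
From P_cr = π²EI/(K·L)²:  L = (1/K)·√(π²EI/P_cr) = (1/0.7)·√(π²×7.08×10^10×3.686×10^-8/2.660×10^5)
L = 0.445 m

L_max ≈ 0.445 m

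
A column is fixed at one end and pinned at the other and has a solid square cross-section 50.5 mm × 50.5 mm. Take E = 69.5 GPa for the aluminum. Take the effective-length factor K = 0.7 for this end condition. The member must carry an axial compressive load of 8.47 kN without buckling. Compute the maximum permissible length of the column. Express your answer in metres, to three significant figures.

L_max ≈ 9.46 m

I = a⁴/12 = 50.5⁴/12 = 5.420×10^5 mm⁴
I = 5.420×10^-7 m⁴
At the buckling limit P_cr = P = 8.470×10^3 N
From P_cr = π²EI/(K·L)²:  L = (1/K)·√(π²EI/P_cr) = (1/0.7)·√(π²×6.95×10^10×5.420×10^-7/8.470×10^3)
L = 9.46 m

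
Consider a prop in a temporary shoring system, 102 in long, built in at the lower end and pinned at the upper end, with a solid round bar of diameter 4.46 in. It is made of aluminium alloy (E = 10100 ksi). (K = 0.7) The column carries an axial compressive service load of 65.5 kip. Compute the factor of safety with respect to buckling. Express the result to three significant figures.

I = πd⁴/64 = π×4.46⁴/64 = 19.42 in⁴
Effective length L_e = K·L = 0.7 × 102 = 71.40 in
P_cr = π²EI / L_e² = π² × 10100×10³ × 19.42 / 71.40² = 3.798×10^5 lb
Factor of safety n = P_cr / P = 379.78 / 65.5 = 5.80

n ≈ 5.80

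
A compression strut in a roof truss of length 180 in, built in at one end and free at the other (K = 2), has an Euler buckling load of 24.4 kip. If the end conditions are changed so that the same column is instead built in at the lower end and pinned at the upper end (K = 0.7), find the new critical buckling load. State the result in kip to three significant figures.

P_cr ≈ 199 kip

P_cr ∝ 1/K², so P_cr,new = P_cr,old × (K_old/K_new)² = 24.4 × (2/0.7)²
= 24.4 × 8.163 = 199 kip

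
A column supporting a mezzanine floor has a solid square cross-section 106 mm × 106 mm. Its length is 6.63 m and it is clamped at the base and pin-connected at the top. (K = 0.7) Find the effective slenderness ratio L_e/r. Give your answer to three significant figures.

I = a⁴/12 = 106⁴/12 = 1.052×10^7 mm⁴
A = 1.124×10^4 mm²;  r_min = √(I/A) = √(1.052×10^7/1.124×10^4) = 30.60 mm
L_e = K·L = 0.7 × 6.63 m = 4.641 m = 4641.0 mm
λ = L_e / r_min = 4641.0 / 30.60 = 152

λ ≈ 152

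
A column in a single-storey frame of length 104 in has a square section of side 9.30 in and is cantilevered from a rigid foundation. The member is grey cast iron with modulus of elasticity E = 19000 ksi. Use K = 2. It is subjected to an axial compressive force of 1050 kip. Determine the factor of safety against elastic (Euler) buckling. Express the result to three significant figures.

n ≈ 2.57

I = a⁴/12 = 9.30⁴/12 = 623.4 in⁴
Effective length L_e = K·L = 2 × 104 = 208.0 in
P_cr = π²EI / L_e² = π² × 19000×10³ × 623.4 / 208.0² = 2.702×10^6 lb
Factor of safety n = P_cr / P = 2701.9 / 1050 = 2.57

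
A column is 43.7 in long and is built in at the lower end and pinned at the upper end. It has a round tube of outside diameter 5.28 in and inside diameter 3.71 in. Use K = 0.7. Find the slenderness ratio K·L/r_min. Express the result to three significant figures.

d_o = 5.28 in, d_i = 3.71 in
I = π(d_o⁴ − d_i⁴)/64 = π(5.28⁴ − 3.710⁴)/64 = 28.85 in⁴
A = 11.09 in²;  r_min = √(I/A) = √(28.85/11.09) = 1.613 in
L_e = K·L = 0.7 × 43.7 = 30.59 in
λ = L_e / r_min = 30.590 / 1.613 = 19.0

λ ≈ 19.0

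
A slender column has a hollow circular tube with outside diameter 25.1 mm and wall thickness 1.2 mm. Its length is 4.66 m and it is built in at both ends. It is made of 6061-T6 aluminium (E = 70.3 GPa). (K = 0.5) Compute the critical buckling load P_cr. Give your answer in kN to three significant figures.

P_cr ≈ 0.824 kN

Inner diameter d_i = 25.1 − 2×1.2 = 22.70 mm
I = π(d_o⁴ − d_i⁴)/64 = π(25.1⁴ − 22.70⁴)/64 = 6.450×10^3 mm⁴
I = 6.450×10^3 mm⁴ = 6.450×10^-9 m⁴
Effective length L_e = K·L = 0.5 × 4.66 = 2.330 m
P_cr = π²EI / L_e² = π² × 70.3×10⁹ × 6.450×10^-9 / 2.330² = 824.3 N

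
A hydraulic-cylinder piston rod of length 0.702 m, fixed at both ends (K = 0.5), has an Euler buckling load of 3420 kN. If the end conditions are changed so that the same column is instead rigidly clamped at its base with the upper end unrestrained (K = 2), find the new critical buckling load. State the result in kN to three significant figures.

P_cr ∝ 1/K², so P_cr,new = P_cr,old × (K_old/K_new)² = 3420 × (0.5/2)²
= 3420 × 0.06250 = 214 kN

P_cr ≈ 214 kN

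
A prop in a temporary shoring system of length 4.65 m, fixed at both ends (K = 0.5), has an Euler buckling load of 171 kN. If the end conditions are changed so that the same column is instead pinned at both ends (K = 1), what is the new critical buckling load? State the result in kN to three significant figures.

P_cr ∝ 1/K², so P_cr,new = P_cr,old × (K_old/K_new)² = 171 × (0.5/1)²
= 171 × 0.2500 = 42.8 kN

P_cr ≈ 42.8 kN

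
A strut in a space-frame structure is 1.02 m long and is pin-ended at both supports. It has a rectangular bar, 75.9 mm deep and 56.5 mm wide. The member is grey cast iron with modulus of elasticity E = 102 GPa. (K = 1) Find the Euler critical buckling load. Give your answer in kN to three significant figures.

P_cr ≈ 1100 kN

Buckling occurs about the weak axis: I_min = h·b³/12 with b = 56.5 mm (the shorter side).
I_min = 75.9×56.5³/12 = 1.141×10^6 mm⁴
I = 1.141×10^6 mm⁴ = 1.141×10^-6 m⁴
Effective length L_e = K·L = 1 × 1.02 = 1.020 m
P_cr = π²EI / L_e² = π² × 102×10⁹ × 1.141×10^-6 / 1.020² = 1.104×10^6 N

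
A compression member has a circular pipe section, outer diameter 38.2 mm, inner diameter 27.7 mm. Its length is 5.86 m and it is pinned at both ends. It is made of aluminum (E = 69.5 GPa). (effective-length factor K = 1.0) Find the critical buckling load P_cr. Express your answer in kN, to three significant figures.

P_cr ≈ 1.51 kN

d_o = 38.2 mm, d_i = 27.7 mm
I = π(d_o⁴ − d_i⁴)/64 = π(38.2⁴ − 27.70⁴)/64 = 7.563×10^4 mm⁴
I = 7.563×10^4 mm⁴ = 7.563×10^-8 m⁴
Effective length L_e = K·L = 1 × 5.86 = 5.860 m
P_cr = π²EI / L_e² = π² × 69.5×10⁹ × 7.563×10^-8 / 5.860² = 1.511×10^3 N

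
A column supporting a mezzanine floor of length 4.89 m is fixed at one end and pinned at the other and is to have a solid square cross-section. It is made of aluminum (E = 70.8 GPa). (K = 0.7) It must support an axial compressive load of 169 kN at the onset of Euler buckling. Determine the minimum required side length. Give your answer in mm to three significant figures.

L_e = K·L = 0.7 × 4.89 = 3.423 m
Required I = P_cr·L_e²/(π²E) = 1.690×10^5 × 3.423² / (π² × 7.08×10^10) = 2.834×10^-6 m⁴
I_req = 2.834×10^6 mm⁴
Solid square: I = a⁴/12  ⇒  a = (12I)^(1/4) = (12×2.834×10^6)^(1/4) = 76.4 mm

a ≈ 76.4 mm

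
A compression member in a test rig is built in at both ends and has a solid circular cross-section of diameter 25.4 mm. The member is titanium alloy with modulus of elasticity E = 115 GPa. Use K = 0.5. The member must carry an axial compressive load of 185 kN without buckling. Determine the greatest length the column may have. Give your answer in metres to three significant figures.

L_max ≈ 0.708 m

I = πd⁴/64 = π×25.4⁴/64 = 2.043×10^4 mm⁴
I = 2.043×10^-8 m⁴
At the buckling limit P_cr = P = 1.850×10^5 N
From P_cr = π²EI/(K·L)²:  L = (1/K)·√(π²EI/P_cr) = (1/0.5)·√(π²×1.15×10^11×2.043×10^-8/1.850×10^5)
L = 0.708 m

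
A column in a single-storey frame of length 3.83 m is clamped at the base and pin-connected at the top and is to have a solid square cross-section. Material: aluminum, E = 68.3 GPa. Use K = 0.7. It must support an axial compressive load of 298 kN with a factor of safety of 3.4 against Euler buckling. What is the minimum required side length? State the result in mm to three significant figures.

Required P_cr = n·P = 3.4 × 298 = 1013 kN
L_e = K·L = 0.7 × 3.83 = 2.681 m
Required I = P_cr·L_e²/(π²E) = 1.013×10^6 × 2.681² / (π² × 6.83×10^10) = 1.080×10^-5 m⁴
I_req = 1.080×10^7 mm⁴
Solid square: I = a⁴/12  ⇒  a = (12I)^(1/4) = (12×1.080×10^7)^(1/4) = 107 mm

a ≈ 107 mm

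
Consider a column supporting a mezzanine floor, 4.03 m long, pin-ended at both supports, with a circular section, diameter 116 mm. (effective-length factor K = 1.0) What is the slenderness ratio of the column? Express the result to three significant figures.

λ ≈ 139

For a solid circle r = d/4 = 116/4 = 29.00 mm
L_e = K·L = 1 × 4.03 m = 4.030 m = 4030.0 mm
λ = L_e / r_min = 4030.0 / 29.00 = 139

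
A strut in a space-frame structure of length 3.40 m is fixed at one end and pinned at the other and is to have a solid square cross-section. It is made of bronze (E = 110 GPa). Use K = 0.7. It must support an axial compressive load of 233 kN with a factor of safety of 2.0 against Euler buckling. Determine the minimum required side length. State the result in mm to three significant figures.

a ≈ 73.5 mm

Required P_cr = n·P = 2.0 × 233 = 466.0 kN
L_e = K·L = 0.7 × 3.40 = 2.380 m
Required I = P_cr·L_e²/(π²E) = 4.660×10^5 × 2.380² / (π² × 1.10×10^11) = 2.431×10^-6 m⁴
I_req = 2.431×10^6 mm⁴
Solid square: I = a⁴/12  ⇒  a = (12I)^(1/4) = (12×2.431×10^6)^(1/4) = 73.5 mm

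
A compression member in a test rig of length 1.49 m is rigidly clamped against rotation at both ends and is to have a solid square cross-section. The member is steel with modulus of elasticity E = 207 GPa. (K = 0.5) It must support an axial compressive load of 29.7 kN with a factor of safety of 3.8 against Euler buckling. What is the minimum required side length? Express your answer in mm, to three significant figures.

a ≈ 24.6 mm

Required P_cr = n·P = 3.8 × 29.7 = 112.9 kN
L_e = K·L = 0.5 × 1.49 = 0.7450 m
Required I = P_cr·L_e²/(π²E) = 1.129×10^5 × 0.7450² / (π² × 2.07×10^11) = 3.066×10^-8 m⁴
I_req = 3.066×10^4 mm⁴
Solid square: I = a⁴/12  ⇒  a = (12I)^(1/4) = (12×3.066×10^4)^(1/4) = 24.6 mm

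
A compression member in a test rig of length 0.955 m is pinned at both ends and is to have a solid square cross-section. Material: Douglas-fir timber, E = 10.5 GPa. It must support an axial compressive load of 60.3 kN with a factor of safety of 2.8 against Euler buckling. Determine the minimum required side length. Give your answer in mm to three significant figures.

a ≈ 65.0 mm

Required P_cr = n·P = 2.8 × 60.3 = 168.8 kN
L_e = K·L = 1 × 0.955 = 0.9550 m
Required I = P_cr·L_e²/(π²E) = 1.688×10^5 × 0.9550² / (π² × 1.05×10^10) = 1.486×10^-6 m⁴
I_req = 1.486×10^6 mm⁴
Solid square: I = a⁴/12  ⇒  a = (12I)^(1/4) = (12×1.486×10^6)^(1/4) = 65.0 mm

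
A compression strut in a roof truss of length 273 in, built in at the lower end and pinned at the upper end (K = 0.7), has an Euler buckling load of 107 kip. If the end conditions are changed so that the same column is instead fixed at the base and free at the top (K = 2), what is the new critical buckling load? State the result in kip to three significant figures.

P_cr ≈ 13.1 kip

P_cr ∝ 1/K², so P_cr,new = P_cr,old × (K_old/K_new)² = 107 × (0.7/2)²
= 107 × 0.1225 = 13.1 kip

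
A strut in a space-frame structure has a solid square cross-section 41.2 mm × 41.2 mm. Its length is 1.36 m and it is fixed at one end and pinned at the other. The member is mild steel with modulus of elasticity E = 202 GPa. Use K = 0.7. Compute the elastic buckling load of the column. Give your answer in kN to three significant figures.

P_cr ≈ 528 kN

I = a⁴/12 = 41.2⁴/12 = 2.401×10^5 mm⁴
I = 2.401×10^5 mm⁴ = 2.401×10^-7 m⁴
Effective length L_e = K·L = 0.7 × 1.36 = 0.9520 m
P_cr = π²EI / L_e² = π² × 202×10⁹ × 2.401×10^-7 / 0.9520² = 5.282×10^5 N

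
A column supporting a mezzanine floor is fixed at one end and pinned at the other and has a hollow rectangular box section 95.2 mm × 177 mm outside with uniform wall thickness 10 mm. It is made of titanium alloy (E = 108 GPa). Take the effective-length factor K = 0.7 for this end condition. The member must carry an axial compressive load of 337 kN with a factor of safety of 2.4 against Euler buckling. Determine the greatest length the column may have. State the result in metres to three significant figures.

L_max ≈ 4.39 m

Inner dimensions: h_i = 177 − 2×10 = 157.0 mm, b_i = 95.2 − 2×10 = 75.20 mm
Weak-axis I_min = (h_o·b_o³ − h_i·b_i³)/12 with b_o = 95.2, b_i = 75.20 mm (shorter outer/inner sides).
I_min = (177×95.2³ − 157.0×75.20³)/12 = 7.163×10^6 mm⁴
I = 7.163×10^-6 m⁴
Required critical load P_cr = n·P = 2.4 × 337 = 808.8 kN = 8.088×10^5 N
From P_cr = π²EI/(K·L)²:  L = (1/K)·√(π²EI/P_cr) = (1/0.7)·√(π²×1.08×10^11×7.163×10^-6/8.088×10^5)
L = 4.39 m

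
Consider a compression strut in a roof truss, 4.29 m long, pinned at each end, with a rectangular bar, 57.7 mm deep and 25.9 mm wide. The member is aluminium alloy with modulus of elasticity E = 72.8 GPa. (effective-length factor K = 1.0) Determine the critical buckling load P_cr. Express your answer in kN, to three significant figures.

P_cr ≈ 3.26 kN

Buckling occurs about the weak axis: I_min = h·b³/12 with b = 25.9 mm (the shorter side).
I_min = 57.7×25.9³/12 = 8.354×10^4 mm⁴
I = 8.354×10^4 mm⁴ = 8.354×10^-8 m⁴
Effective length L_e = K·L = 1 × 4.29 = 4.290 m
P_cr = π²EI / L_e² = π² × 72.8×10⁹ × 8.354×10^-8 / 4.290² = 3.261×10^3 N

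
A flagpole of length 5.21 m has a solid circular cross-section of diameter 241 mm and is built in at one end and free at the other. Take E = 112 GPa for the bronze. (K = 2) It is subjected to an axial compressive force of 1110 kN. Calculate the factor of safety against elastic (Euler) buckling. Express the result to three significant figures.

I = πd⁴/64 = π×241⁴/64 = 1.656×10^8 mm⁴
I = 1.656×10^8 mm⁴ = 1.656×10^-4 m⁴
Effective length L_e = K·L = 2 × 5.21 = 10.42 m
P_cr = π²EI / L_e² = π² × 112×10⁹ × 1.656×10^-4 / 10.42² = 1.686×10^6 N
Factor of safety n = P_cr / P = 1685.9 / 1110 = 1.52

n ≈ 1.52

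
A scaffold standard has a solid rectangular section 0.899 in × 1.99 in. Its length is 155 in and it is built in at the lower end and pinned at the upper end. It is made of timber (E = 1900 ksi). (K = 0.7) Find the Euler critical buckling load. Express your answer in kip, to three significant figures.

Buckling occurs about the weak axis: I_min = h·b³/12 with b = 0.899 in (the shorter side).
I_min = 1.99×0.899³/12 = 0.1205 in⁴
Effective length L_e = K·L = 0.7 × 155 = 108.5 in
P_cr = π²EI / L_e² = π² × 1900×10³ × 0.1205 / 108.5² = 191.9 lb

P_cr ≈ 0.192 kip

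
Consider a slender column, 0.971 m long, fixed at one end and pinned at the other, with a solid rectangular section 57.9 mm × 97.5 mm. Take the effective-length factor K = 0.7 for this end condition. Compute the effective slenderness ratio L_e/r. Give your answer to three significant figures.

λ ≈ 40.7

Buckling occurs about the weak axis: I_min = h·b³/12 with b = 57.9 mm (the shorter side).
I_min = 97.5×57.9³/12 = 1.577×10^6 mm⁴
A = 5.645×10^3 mm²;  r_min = √(I/A) = √(1.577×10^6/5.645×10^3) = 16.71 mm
L_e = K·L = 0.7 × 0.971 m = 0.6797 m = 679.70 mm
λ = L_e / r_min = 679.70 / 16.71 = 40.7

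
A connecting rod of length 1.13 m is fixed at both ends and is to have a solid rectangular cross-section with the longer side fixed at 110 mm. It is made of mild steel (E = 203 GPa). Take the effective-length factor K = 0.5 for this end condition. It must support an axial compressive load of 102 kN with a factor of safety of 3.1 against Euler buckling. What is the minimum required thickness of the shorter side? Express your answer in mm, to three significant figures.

b ≈ 17.6 mm

Required P_cr = n·P = 3.1 × 102 = 316.2 kN
L_e = K·L = 0.5 × 1.13 = 0.5650 m
Required I = P_cr·L_e²/(π²E) = 3.162×10^5 × 0.5650² / (π² × 2.03×10^11) = 5.038×10^-8 m⁴
I_req = 5.038×10^4 mm⁴
Rectangle, weak axis: I_min = h·b³/12 with h = 110 mm fixed  ⇒  b = (12I/h)^(1/3) = 17.6 mm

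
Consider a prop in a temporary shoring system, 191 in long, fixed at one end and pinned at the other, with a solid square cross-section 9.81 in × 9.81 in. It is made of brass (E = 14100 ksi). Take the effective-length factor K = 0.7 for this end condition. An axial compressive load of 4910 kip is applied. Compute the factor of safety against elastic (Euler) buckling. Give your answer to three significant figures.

n ≈ 1.22

I = a⁴/12 = 9.81⁴/12 = 771.8 in⁴
Effective length L_e = K·L = 0.7 × 191 = 133.7 in
P_cr = π²EI / L_e² = π² × 14100×10³ × 771.8 / 133.7² = 6.008×10^6 lb
Factor of safety n = P_cr / P = 6008.3 / 4910 = 1.22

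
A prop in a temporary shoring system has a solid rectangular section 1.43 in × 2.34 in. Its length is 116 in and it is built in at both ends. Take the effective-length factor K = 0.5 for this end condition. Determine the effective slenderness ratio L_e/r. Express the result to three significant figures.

Buckling occurs about the weak axis: I_min = h·b³/12 with b = 1.43 in (the shorter side).
I_min = 2.34×1.43³/12 = 0.5702 in⁴
A = 3.346 in²;  r_min = √(I/A) = √(0.5702/3.346) = 0.4128 in
L_e = K·L = 0.5 × 116 = 58.00 in
λ = L_e / r_min = 58.000 / 0.4128 = 141

λ ≈ 141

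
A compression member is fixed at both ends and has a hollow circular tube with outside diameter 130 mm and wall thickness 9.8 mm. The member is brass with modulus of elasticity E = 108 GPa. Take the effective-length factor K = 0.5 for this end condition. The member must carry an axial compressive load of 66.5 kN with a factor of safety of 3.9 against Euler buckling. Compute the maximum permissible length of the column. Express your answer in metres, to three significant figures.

L_max ≈ 10.5 m

Inner diameter d_i = 130 − 2×9.8 = 110.4 mm
I = π(d_o⁴ − d_i⁴)/64 = π(130⁴ − 110.4⁴)/64 = 6.728×10^6 mm⁴
I = 6.728×10^-6 m⁴
Required critical load P_cr = n·P = 3.9 × 66.5 = 259.3 kN = 2.594×10^5 N
From P_cr = π²EI/(K·L)²:  L = (1/K)·√(π²EI/P_cr) = (1/0.5)·√(π²×1.08×10^11×6.728×10^-6/2.594×10^5)
L = 10.5 m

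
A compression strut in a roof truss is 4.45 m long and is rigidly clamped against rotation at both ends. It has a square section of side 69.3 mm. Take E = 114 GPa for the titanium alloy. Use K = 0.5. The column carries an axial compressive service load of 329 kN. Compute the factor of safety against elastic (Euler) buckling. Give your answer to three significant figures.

I = a⁴/12 = 69.3⁴/12 = 1.922×10^6 mm⁴
I = 1.922×10^6 mm⁴ = 1.922×10^-6 m⁴
Effective length L_e = K·L = 0.5 × 4.45 = 2.225 m
P_cr = π²EI / L_e² = π² × 114×10⁹ × 1.922×10^-6 / 2.225² = 4.368×10^5 N
Factor of safety n = P_cr / P = 436.81 / 329 = 1.33

n ≈ 1.33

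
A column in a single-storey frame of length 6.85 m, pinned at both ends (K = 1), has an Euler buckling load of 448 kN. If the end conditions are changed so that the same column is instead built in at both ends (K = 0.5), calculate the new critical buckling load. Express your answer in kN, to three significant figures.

P_cr ∝ 1/K², so P_cr,new = P_cr,old × (K_old/K_new)² = 448 × (1/0.5)²
= 448 × 4.000 = 1790 kN

P_cr ≈ 1790 kN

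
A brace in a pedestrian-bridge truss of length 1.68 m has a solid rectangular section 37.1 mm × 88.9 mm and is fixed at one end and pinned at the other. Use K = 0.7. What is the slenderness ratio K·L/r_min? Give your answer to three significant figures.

For a rectangle r_min = b/√12 = 37.1/√12 = 10.71 mm
L_e = K·L = 0.7 × 1.68 m = 1.176 m = 1176.0 mm
λ = L_e / r_min = 1176.0 / 10.71 = 110

λ ≈ 110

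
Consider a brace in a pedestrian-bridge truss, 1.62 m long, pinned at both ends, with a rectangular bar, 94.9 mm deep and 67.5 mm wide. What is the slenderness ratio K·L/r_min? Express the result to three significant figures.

λ ≈ 83.1

Buckling occurs about the weak axis: I_min = h·b³/12 with b = 67.5 mm (the shorter side).
I_min = 94.9×67.5³/12 = 2.432×10^6 mm⁴
A = 6.406×10^3 mm²;  r_min = √(I/A) = √(2.432×10^6/6.406×10^3) = 19.49 mm
L_e = K·L = 1 × 1.62 m = 1.620 m = 1620.0 mm
λ = L_e / r_min = 1620.0 / 19.49 = 83.1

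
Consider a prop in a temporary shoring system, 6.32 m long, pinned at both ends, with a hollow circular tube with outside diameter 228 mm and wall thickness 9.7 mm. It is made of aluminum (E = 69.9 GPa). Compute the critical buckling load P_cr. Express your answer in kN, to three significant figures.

Inner diameter d_i = 228 − 2×9.7 = 208.6 mm
I = π(d_o⁴ − d_i⁴)/64 = π(228⁴ − 208.6⁴)/64 = 3.971×10^7 mm⁴
I = 3.971×10^7 mm⁴ = 3.971×10^-5 m⁴
Effective length L_e = K·L = 1 × 6.32 = 6.320 m
P_cr = π²EI / L_e² = π² × 69.9×10⁹ × 3.971×10^-5 / 6.320² = 6.858×10^5 N

P_cr ≈ 686 kN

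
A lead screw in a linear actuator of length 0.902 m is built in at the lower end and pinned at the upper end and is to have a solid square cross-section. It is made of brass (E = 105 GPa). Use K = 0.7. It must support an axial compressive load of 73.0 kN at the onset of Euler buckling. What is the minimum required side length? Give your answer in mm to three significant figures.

a ≈ 24.1 mm

L_e = K·L = 0.7 × 0.902 = 0.6314 m
Required I = P_cr·L_e²/(π²E) = 7.300×10^4 × 0.6314² / (π² × 1.05×10^11) = 2.808×10^-8 m⁴
I_req = 2.808×10^4 mm⁴
Solid square: I = a⁴/12  ⇒  a = (12I)^(1/4) = (12×2.808×10^4)^(1/4) = 24.1 mm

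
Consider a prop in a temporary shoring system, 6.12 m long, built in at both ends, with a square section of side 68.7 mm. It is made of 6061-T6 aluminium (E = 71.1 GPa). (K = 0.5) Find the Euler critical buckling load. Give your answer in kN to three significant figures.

P_cr ≈ 139 kN

I = a⁴/12 = 68.7⁴/12 = 1.856×10^6 mm⁴
I = 1.856×10^6 mm⁴ = 1.856×10^-6 m⁴
Effective length L_e = K·L = 0.5 × 6.12 = 3.060 m
P_cr = π²EI / L_e² = π² × 71.1×10⁹ × 1.856×10^-6 / 3.060² = 1.391×10^5 N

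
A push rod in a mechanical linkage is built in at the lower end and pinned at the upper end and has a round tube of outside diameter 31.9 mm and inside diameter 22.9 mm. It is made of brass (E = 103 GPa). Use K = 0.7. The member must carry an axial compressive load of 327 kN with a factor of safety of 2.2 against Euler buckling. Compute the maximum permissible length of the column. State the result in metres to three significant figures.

L_max ≈ 0.328 m

d_o = 31.9 mm, d_i = 22.9 mm
I = π(d_o⁴ − d_i⁴)/64 = π(31.9⁴ − 22.90⁴)/64 = 3.733×10^4 mm⁴
I = 3.733×10^-8 m⁴
Required critical load P_cr = n·P = 2.2 × 327 = 719.4 kN = 7.194×10^5 N
From P_cr = π²EI/(K·L)²:  L = (1/K)·√(π²EI/P_cr) = (1/0.7)·√(π²×1.03×10^11×3.733×10^-8/7.194×10^5)
L = 0.328 m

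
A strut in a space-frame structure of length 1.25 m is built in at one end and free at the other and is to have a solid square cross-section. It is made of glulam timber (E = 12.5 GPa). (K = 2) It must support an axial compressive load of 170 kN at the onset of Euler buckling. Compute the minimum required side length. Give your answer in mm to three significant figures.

L_e = K·L = 2 × 1.25 = 2.500 m
Required I = P_cr·L_e²/(π²E) = 1.700×10^5 × 2.500² / (π² × 1.25×10^10) = 8.612×10^-6 m⁴
I_req = 8.612×10^6 mm⁴
Solid square: I = a⁴/12  ⇒  a = (12I)^(1/4) = (12×8.612×10^6)^(1/4) = 101 mm

a ≈ 101 mm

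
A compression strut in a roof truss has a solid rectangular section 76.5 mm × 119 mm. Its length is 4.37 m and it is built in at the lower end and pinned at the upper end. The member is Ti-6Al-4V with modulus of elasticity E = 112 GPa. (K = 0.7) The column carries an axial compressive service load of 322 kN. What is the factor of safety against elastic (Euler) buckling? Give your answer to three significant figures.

n ≈ 1.63

Buckling occurs about the weak axis: I_min = h·b³/12 with b = 76.5 mm (the shorter side).
I_min = 119×76.5³/12 = 4.440×10^6 mm⁴
I = 4.440×10^6 mm⁴ = 4.440×10^-6 m⁴
Effective length L_e = K·L = 0.7 × 4.37 = 3.059 m
P_cr = π²EI / L_e² = π² × 112×10⁹ × 4.440×10^-6 / 3.059² = 5.245×10^5 N
Factor of safety n = P_cr / P = 524.46 / 322 = 1.63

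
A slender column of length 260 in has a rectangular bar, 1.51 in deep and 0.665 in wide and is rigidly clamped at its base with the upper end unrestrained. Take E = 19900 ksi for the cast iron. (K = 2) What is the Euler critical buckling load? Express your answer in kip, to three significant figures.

Buckling occurs about the weak axis: I_min = h·b³/12 with b = 0.665 in (the shorter side).
I_min = 1.51×0.665³/12 = 3.701×10^-2 in⁴
Effective length L_e = K·L = 2 × 260 = 520.0 in
P_cr = π²EI / L_e² = π² × 19900×10³ × 3.701×10^-2 / 520.0² = 26.88 lb

P_cr ≈ 0.0269 kip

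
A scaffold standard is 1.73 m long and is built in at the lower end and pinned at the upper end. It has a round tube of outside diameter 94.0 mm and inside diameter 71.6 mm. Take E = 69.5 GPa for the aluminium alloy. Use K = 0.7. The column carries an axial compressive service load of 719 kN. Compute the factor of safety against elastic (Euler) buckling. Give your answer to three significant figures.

n ≈ 1.65

d_o = 94.0 mm, d_i = 71.6 mm
I = π(d_o⁴ − d_i⁴)/64 = π(94.0⁴ − 71.60⁴)/64 = 2.542×10^6 mm⁴
I = 2.542×10^6 mm⁴ = 2.542×10^-6 m⁴
Effective length L_e = K·L = 0.7 × 1.73 = 1.211 m
P_cr = π²EI / L_e² = π² × 69.5×10⁹ × 2.542×10^-6 / 1.211² = 1.189×10^6 N
Factor of safety n = P_cr / P = 1189.2 / 719 = 1.65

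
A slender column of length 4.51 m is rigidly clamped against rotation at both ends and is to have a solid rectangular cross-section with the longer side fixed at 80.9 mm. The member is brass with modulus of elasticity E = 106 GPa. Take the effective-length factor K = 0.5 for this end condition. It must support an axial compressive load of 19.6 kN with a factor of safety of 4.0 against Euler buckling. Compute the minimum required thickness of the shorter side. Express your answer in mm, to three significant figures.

Required P_cr = n·P = 4.0 × 19.6 = 78.40 kN
L_e = K·L = 0.5 × 4.51 = 2.255 m
Required I = P_cr·L_e²/(π²E) = 7.840×10^4 × 2.255² / (π² × 1.06×10^11) = 3.811×10^-7 m⁴
I_req = 3.811×10^5 mm⁴
Rectangle, weak axis: I_min = h·b³/12 with h = 80.9 mm fixed  ⇒  b = (12I/h)^(1/3) = 38.4 mm

b ≈ 38.4 mm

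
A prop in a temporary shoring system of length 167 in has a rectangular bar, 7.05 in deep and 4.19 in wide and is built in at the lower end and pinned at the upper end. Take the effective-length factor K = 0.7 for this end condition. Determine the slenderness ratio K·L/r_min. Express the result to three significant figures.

For a rectangle r_min = b/√12 = 4.19/√12 = 1.210 in
L_e = K·L = 0.7 × 167 = 116.9 in
λ = L_e / r_min = 116.90 / 1.210 = 96.6

λ ≈ 96.6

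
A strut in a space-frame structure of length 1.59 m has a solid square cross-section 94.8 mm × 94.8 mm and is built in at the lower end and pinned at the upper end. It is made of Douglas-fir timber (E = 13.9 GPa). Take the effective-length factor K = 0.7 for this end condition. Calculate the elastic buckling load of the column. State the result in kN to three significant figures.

I = a⁴/12 = 94.8⁴/12 = 6.731×10^6 mm⁴
I = 6.731×10^6 mm⁴ = 6.731×10^-6 m⁴
Effective length L_e = K·L = 0.7 × 1.59 = 1.113 m
P_cr = π²EI / L_e² = π² × 13.9×10⁹ × 6.731×10^-6 / 1.113² = 7.454×10^5 N

P_cr ≈ 745 kN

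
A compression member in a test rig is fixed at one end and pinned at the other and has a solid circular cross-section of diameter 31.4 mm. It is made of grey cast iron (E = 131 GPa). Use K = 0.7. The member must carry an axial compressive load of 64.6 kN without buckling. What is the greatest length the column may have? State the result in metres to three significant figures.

L_max ≈ 1.40 m

I = πd⁴/64 = π×31.4⁴/64 = 4.772×10^4 mm⁴
I = 4.772×10^-8 m⁴
At the buckling limit P_cr = P = 6.460×10^4 N
From P_cr = π²EI/(K·L)²:  L = (1/K)·√(π²EI/P_cr) = (1/0.7)·√(π²×1.31×10^11×4.772×10^-8/6.460×10^4)
L = 1.40 m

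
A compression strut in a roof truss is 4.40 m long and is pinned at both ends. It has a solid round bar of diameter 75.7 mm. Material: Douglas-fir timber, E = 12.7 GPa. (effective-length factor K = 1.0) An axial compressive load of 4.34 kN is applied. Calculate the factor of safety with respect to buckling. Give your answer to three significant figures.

I = πd⁴/64 = π×75.7⁴/64 = 1.612×10^6 mm⁴
I = 1.612×10^6 mm⁴ = 1.612×10^-6 m⁴
Effective length L_e = K·L = 1 × 4.40 = 4.400 m
P_cr = π²EI / L_e² = π² × 12.7×10⁹ × 1.612×10^-6 / 4.400² = 1.044×10^4 N
Factor of safety n = P_cr / P = 10.436 / 4.34 = 2.40

n ≈ 2.40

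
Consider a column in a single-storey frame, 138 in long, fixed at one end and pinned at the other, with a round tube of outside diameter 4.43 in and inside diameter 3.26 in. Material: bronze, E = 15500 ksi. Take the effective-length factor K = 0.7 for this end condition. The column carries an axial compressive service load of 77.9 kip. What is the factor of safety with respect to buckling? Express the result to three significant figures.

n ≈ 2.81

d_o = 4.43 in, d_i = 3.26 in
I = π(d_o⁴ − d_i⁴)/64 = π(4.43⁴ − 3.260⁴)/64 = 13.36 in⁴
Effective length L_e = K·L = 0.7 × 138 = 96.60 in
P_cr = π²EI / L_e² = π² × 15500×10³ × 13.36 / 96.60² = 2.190×10^5 lb
Factor of safety n = P_cr / P = 219.04 / 77.9 = 2.81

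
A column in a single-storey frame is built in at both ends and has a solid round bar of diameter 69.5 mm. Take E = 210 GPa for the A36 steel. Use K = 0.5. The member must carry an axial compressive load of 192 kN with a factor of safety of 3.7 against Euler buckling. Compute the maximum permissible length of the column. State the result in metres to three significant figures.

I = πd⁴/64 = π×69.5⁴/64 = 1.145×10^6 mm⁴
I = 1.145×10^-6 m⁴
Required critical load P_cr = n·P = 3.7 × 192 = 710.4 kN = 7.104×10^5 N
From P_cr = π²EI/(K·L)²:  L = (1/K)·√(π²EI/P_cr) = (1/0.5)·√(π²×2.10×10^11×1.145×10^-6/7.104×10^5)
L = 3.66 m

L_max ≈ 3.66 m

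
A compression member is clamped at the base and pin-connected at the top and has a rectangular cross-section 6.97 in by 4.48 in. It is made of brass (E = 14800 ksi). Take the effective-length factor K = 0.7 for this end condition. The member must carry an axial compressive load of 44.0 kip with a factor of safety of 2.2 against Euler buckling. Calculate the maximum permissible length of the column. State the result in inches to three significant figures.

L_max ≈ 401 in

Buckling occurs about the weak axis: I_min = h·b³/12 with b = 4.48 in (the shorter side).
I_min = 6.97×4.48³/12 = 52.23 in⁴
Required critical load P_cr = n·P = 2.2 × 44.0 = 96.80 kip = 9.680×10^4 lb
From P_cr = π²EI/(K·L)²:  L = (1/K)·√(π²EI/P_cr) = (1/0.7)·√(π²×1.48×10^7×52.23/9.680×10^4)
L = 401 in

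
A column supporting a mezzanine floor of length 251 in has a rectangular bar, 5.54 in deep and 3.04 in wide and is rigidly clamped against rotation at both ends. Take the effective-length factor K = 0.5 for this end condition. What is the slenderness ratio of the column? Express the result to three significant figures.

For a rectangle r_min = b/√12 = 3.04/√12 = 0.8776 in
L_e = K·L = 0.5 × 251 = 125.5 in
λ = L_e / r_min = 125.50 / 0.8776 = 143

λ ≈ 143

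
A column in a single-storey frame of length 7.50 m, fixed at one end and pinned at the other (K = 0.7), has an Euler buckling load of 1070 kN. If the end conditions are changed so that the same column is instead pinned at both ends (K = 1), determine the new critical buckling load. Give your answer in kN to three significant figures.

P_cr ≈ 524 kN

P_cr ∝ 1/K², so P_cr,new = P_cr,old × (K_old/K_new)² = 1070 × (0.7/1)²
= 1070 × 0.4900 = 524 kN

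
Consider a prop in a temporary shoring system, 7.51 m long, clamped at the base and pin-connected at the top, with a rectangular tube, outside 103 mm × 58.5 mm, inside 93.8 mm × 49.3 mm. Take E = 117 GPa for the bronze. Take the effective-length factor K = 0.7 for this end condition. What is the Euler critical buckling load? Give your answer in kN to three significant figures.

P_cr ≈ 32.7 kN

Weak-axis I_min = (h_o·b_o³ − h_i·b_i³)/12 with b_o = 58.5, b_i = 49.30 mm (shorter outer/inner sides).
I_min = (103×58.5³ − 93.80×49.30³)/12 = 7.818×10^5 mm⁴
I = 7.818×10^5 mm⁴ = 7.818×10^-7 m⁴
Effective length L_e = K·L = 0.7 × 7.51 = 5.257 m
P_cr = π²EI / L_e² = π² × 117×10⁹ × 7.818×10^-7 / 5.257² = 3.267×10^4 N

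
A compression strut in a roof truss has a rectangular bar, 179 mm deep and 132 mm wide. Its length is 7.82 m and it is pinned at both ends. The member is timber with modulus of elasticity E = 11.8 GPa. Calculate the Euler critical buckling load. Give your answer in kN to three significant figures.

P_cr ≈ 65.3 kN

Buckling occurs about the weak axis: I_min = h·b³/12 with b = 132 mm (the shorter side).
I_min = 179×132³/12 = 3.431×10^7 mm⁴
I = 3.431×10^7 mm⁴ = 3.431×10^-5 m⁴
Effective length L_e = K·L = 1 × 7.82 = 7.820 m
P_cr = π²EI / L_e² = π² × 11.8×10⁹ × 3.431×10^-5 / 7.820² = 6.534×10^4 N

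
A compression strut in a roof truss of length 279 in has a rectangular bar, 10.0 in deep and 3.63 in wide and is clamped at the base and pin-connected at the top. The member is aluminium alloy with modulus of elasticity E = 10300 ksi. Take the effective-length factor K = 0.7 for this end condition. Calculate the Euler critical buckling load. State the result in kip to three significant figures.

Buckling occurs about the weak axis: I_min = h·b³/12 with b = 3.63 in (the shorter side).
I_min = 10.0×3.63³/12 = 39.86 in⁴
Effective length L_e = K·L = 0.7 × 279 = 195.3 in
P_cr = π²EI / L_e² = π² × 10300×10³ × 39.86 / 195.3² = 1.062×10^5 lb

P_cr ≈ 106 kip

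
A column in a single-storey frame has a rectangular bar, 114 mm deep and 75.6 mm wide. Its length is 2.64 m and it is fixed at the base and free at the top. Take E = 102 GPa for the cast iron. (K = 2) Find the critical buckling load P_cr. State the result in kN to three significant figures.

Buckling occurs about the weak axis: I_min = h·b³/12 with b = 75.6 mm (the shorter side).
I_min = 114×75.6³/12 = 4.105×10^6 mm⁴
I = 4.105×10^6 mm⁴ = 4.105×10^-6 m⁴
Effective length L_e = K·L = 2 × 2.64 = 5.280 m
P_cr = π²EI / L_e² = π² × 102×10⁹ × 4.105×10^-6 / 5.280² = 1.482×10^5 N

P_cr ≈ 148 kN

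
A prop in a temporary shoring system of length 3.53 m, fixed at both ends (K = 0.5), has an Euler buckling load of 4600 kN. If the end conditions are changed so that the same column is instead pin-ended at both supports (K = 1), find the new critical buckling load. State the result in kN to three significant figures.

P_cr ≈ 1150 kN

P_cr ∝ 1/K², so P_cr,new = P_cr,old × (K_old/K_new)² = 4600 × (0.5/1)²
= 4600 × 0.2500 = 1150 kN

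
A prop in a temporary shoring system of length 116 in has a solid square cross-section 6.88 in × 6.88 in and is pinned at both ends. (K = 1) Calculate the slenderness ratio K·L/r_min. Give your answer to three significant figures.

For a square r = a/√12 = 6.88/√12 = 1.986 in
L_e = K·L = 1 × 116 = 116.0 in
λ = L_e / r_min = 116.00 / 1.986 = 58.4

λ ≈ 58.4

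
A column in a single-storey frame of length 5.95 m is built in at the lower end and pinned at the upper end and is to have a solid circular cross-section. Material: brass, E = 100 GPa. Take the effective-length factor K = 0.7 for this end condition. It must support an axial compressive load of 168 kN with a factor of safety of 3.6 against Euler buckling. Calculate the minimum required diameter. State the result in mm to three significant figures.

Required P_cr = n·P = 3.6 × 168 = 604.8 kN
L_e = K·L = 0.7 × 5.95 = 4.165 m
Required I = P_cr·L_e²/(π²E) = 6.048×10^5 × 4.165² / (π² × 1.00×10^11) = 1.063×10^-5 m⁴
I_req = 1.063×10^7 mm⁴
Solid circle: I = πd⁴/64  ⇒  d = (64I/π)^(1/4) = (64×1.063×10^7/π)^(1/4) = 121 mm

d ≈ 121 mm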